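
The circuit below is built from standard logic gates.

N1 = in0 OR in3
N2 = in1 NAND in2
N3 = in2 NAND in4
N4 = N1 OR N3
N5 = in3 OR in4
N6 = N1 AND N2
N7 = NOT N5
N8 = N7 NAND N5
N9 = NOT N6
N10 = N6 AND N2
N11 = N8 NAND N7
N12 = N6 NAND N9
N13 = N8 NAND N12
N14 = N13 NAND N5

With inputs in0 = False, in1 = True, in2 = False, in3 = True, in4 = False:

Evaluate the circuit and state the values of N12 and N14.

N1 = in0 OR in3 = False OR True = True
N2 = in1 NAND in2 = True NAND False = True
N5 = in3 OR in4 = True OR False = True
N6 = N1 AND N2 = True AND True = True
N7 = NOT N5 = NOT True = False
N8 = N7 NAND N5 = False NAND True = True
N9 = NOT N6 = NOT True = False
N12 = N6 NAND N9 = True NAND False = True
N13 = N8 NAND N12 = True NAND True = False
N14 = N13 NAND N5 = False NAND True = True

N12 = True, N14 = True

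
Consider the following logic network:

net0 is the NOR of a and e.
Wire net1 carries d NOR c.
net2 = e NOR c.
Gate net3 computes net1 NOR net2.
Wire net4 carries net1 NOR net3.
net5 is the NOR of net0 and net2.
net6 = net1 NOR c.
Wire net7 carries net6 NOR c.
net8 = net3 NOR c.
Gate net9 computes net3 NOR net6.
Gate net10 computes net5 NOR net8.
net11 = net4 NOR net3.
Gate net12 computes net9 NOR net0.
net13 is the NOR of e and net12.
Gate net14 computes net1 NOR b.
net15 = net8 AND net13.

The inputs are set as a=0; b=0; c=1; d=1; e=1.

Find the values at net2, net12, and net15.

net0 = a NOR e = 0 NOR 1 = 0
net1 = d NOR c = 1 NOR 1 = 0
net2 = e NOR c = 1 NOR 1 = 0
net3 = net1 NOR net2 = 0 NOR 0 = 1
net6 = net1 NOR c = 0 NOR 1 = 0
net8 = net3 NOR c = 1 NOR 1 = 0
net9 = net3 NOR net6 = 1 NOR 0 = 0
net12 = net9 NOR net0 = 0 NOR 0 = 1
net13 = e NOR net12 = 1 NOR 1 = 0
net15 = net8 AND net13 = 0 AND 0 = 0

net2 = 0; net12 = 1; net15 = 0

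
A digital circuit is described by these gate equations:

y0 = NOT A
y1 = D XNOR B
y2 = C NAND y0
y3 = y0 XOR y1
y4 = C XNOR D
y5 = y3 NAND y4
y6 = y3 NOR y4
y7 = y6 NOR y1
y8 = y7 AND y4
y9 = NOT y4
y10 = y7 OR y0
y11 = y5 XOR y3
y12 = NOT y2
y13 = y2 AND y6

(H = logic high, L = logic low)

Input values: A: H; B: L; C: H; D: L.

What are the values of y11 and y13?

y0 = NOT A = NOT H = L
y1 = D XNOR B = L XNOR L = H
y2 = C NAND y0 = H NAND L = H
y3 = y0 XOR y1 = L XOR H = H
y4 = C XNOR D = H XNOR L = L
y5 = y3 NAND y4 = H NAND L = H
y6 = y3 NOR y4 = H NOR L = L
y11 = y5 XOR y3 = H XOR H = L
y13 = y2 AND y6 = H AND L = L

y11 = L, y13 = L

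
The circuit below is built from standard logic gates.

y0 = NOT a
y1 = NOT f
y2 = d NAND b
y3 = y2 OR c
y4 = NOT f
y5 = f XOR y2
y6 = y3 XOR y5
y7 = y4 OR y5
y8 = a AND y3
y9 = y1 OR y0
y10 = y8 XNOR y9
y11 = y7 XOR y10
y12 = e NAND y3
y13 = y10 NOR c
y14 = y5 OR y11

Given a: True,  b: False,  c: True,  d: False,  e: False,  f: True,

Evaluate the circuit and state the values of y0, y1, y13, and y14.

y0 = False, y1 = False, y13 = False, y14 = False

y0 = NOT a = NOT True = False
y1 = NOT f = NOT True = False
y2 = d NAND b = False NAND False = True
y3 = y2 OR c = True OR True = True
y4 = NOT f = NOT True = False
y5 = f XOR y2 = True XOR True = False
y7 = y4 OR y5 = False OR False = False
y8 = a AND y3 = True AND True = True
y9 = y1 OR y0 = False OR False = False
y10 = y8 XNOR y9 = True XNOR False = False
y11 = y7 XOR y10 = False XOR False = False
y13 = y10 NOR c = False NOR True = False
y14 = y5 OR y11 = False OR False = False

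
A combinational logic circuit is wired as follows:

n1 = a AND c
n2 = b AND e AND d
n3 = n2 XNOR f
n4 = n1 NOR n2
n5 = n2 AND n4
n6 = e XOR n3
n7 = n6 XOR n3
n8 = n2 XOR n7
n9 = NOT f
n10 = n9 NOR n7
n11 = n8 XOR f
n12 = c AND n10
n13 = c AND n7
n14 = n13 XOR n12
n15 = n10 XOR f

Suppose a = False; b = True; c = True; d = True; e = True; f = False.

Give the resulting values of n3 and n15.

n3 = False, n15 = False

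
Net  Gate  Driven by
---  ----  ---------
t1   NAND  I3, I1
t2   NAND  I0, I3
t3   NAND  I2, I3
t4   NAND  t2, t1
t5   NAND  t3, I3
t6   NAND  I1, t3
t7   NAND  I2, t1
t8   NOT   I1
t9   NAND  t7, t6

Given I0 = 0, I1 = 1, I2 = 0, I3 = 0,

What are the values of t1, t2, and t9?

t1 = 1, t2 = 1, t9 = 1

t1 = I3 NAND I1 = 0 NAND 1 = 1
t2 = I0 NAND I3 = 0 NAND 0 = 1
t3 = I2 NAND I3 = 0 NAND 0 = 1
t6 = I1 NAND t3 = 1 NAND 1 = 0
t7 = I2 NAND t1 = 0 NAND 1 = 1
t9 = t7 NAND t6 = 1 NAND 0 = 1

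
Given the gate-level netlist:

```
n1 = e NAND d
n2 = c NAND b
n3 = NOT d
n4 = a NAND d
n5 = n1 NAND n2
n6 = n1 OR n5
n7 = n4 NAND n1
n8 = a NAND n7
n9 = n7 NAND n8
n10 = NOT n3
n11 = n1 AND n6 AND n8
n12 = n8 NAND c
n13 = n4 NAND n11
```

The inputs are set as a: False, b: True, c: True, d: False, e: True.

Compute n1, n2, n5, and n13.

n1 = True; n2 = False; n5 = True; n13 = False

n1 = e NAND d = True NAND False = True
n2 = c NAND b = True NAND True = False
n4 = a NAND d = False NAND False = True
n5 = n1 NAND n2 = True NAND False = True
n6 = n1 OR n5 = True OR True = True
n7 = n4 NAND n1 = True NAND True = False
n8 = a NAND n7 = False NAND False = True
n11 = n1 AND n6 AND n8 = True AND True AND True = True
n13 = n4 NAND n11 = True NAND True = False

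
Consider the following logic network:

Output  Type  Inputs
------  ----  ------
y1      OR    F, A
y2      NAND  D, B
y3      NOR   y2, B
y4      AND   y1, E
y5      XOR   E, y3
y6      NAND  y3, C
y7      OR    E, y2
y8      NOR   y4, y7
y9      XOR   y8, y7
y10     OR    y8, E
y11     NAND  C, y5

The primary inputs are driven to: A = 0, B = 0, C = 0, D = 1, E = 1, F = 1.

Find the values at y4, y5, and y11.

y4 = 1  y5 = 1  y11 = 1

y1 = F OR A = 1 OR 0 = 1
y2 = D NAND B = 1 NAND 0 = 1
y3 = y2 NOR B = 1 NOR 0 = 0
y4 = y1 AND E = 1 AND 1 = 1
y5 = E XOR y3 = 1 XOR 0 = 1
y11 = C NAND y5 = 0 NAND 1 = 1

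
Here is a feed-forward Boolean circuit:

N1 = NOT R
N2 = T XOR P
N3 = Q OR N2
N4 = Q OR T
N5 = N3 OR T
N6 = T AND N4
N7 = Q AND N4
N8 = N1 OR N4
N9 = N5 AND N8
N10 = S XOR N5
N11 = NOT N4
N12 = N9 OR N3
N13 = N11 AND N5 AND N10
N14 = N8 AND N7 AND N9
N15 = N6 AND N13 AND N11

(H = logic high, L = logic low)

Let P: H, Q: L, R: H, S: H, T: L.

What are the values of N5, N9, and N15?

N5 = H, N9 = L, N15 = L

N1 = NOT R = NOT H = L
N2 = T XOR P = L XOR H = H
N3 = Q OR N2 = L OR H = H
N4 = Q OR T = L OR L = L
N5 = N3 OR T = H OR L = H
N6 = T AND N4 = L AND L = L
N8 = N1 OR N4 = L OR L = L
N9 = N5 AND N8 = H AND L = L
N10 = S XOR N5 = H XOR H = L
N11 = NOT N4 = NOT L = H
N13 = N11 AND N5 AND N10 = H AND H AND L = L
N15 = N6 AND N13 AND N11 = L AND L AND H = L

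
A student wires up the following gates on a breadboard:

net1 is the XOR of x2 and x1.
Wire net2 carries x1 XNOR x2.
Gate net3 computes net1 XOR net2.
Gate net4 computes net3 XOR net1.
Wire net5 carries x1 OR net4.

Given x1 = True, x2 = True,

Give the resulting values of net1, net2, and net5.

net1 = False, net2 = True, net5 = True

net1 = x2 XOR x1 = True XOR True = False
net2 = x1 XNOR x2 = True XNOR True = True
net3 = net1 XOR net2 = False XOR True = True
net4 = net3 XOR net1 = True XOR False = True
net5 = x1 OR net4 = True OR True = True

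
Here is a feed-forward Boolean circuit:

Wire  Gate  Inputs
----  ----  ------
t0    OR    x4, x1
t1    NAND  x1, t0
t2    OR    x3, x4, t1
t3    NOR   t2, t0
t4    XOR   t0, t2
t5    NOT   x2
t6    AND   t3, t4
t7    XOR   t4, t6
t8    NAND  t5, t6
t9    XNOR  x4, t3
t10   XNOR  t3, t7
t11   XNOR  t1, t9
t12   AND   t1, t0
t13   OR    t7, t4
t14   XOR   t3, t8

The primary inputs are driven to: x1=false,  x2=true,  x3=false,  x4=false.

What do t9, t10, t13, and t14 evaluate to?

t9 = true  t10 = false  t13 = true  t14 = true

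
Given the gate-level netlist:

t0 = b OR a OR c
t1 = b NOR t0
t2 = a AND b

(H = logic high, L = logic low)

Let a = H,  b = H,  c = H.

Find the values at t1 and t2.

t0 = b OR a OR c = H OR H OR H = H
t1 = b NOR t0 = H NOR H = L
t2 = a AND b = H AND H = H

t1 = L  t2 = H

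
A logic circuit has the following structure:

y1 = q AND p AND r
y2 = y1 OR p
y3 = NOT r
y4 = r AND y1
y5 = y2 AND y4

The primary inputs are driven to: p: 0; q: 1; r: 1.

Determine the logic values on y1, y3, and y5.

y1 = q AND p AND r = 1 AND 0 AND 1 = 0
y2 = y1 OR p = 0 OR 0 = 0
y3 = NOT r = NOT 1 = 0
y4 = r AND y1 = 1 AND 0 = 0
y5 = y2 AND y4 = 0 AND 0 = 0

y1 = 0; y3 = 0; y5 = 0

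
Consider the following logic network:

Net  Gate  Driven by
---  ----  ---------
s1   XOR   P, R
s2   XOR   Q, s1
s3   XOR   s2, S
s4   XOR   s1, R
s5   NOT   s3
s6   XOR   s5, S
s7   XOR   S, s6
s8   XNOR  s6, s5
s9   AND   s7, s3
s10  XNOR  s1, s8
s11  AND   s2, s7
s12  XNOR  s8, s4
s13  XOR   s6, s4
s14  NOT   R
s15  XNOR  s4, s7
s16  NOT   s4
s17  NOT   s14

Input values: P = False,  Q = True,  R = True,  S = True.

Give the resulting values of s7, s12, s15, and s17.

s7 = False, s12 = True, s15 = True, s17 = True

s1 = P XOR R = False XOR True = True
s2 = Q XOR s1 = True XOR True = False
s3 = s2 XOR S = False XOR True = True
s4 = s1 XOR R = True XOR True = False
s5 = NOT s3 = NOT True = False
s6 = s5 XOR S = False XOR True = True
s7 = S XOR s6 = True XOR True = False
s8 = s6 XNOR s5 = True XNOR False = False
s12 = s8 XNOR s4 = False XNOR False = True
s14 = NOT R = NOT True = False
s15 = s4 XNOR s7 = False XNOR False = True
s17 = NOT s14 = NOT False = True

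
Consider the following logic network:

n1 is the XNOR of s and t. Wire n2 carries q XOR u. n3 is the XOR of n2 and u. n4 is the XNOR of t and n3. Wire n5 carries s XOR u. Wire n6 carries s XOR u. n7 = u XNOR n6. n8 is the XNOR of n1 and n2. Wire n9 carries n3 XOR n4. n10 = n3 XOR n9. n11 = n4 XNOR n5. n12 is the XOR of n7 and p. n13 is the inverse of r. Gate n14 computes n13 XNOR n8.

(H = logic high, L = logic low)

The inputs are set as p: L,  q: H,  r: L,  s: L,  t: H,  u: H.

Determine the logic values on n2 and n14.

n2 = L; n14 = H

n1 = s XNOR t = L XNOR H = L
n2 = q XOR u = H XOR H = L
n8 = n1 XNOR n2 = L XNOR L = H
n13 = NOT r = NOT L = H
n14 = n13 XNOR n8 = H XNOR H = H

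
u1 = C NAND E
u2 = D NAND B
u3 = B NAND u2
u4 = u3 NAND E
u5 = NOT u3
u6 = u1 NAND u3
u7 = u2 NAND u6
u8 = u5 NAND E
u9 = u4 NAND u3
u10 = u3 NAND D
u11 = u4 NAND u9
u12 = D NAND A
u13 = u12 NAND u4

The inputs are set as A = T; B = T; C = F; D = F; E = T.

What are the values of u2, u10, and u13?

u2 = T, u10 = T, u13 = F

u2 = D NAND B = F NAND T = T
u3 = B NAND u2 = T NAND T = F
u4 = u3 NAND E = F NAND T = T
u10 = u3 NAND D = F NAND F = T
u12 = D NAND A = F NAND T = T
u13 = u12 NAND u4 = T NAND T = F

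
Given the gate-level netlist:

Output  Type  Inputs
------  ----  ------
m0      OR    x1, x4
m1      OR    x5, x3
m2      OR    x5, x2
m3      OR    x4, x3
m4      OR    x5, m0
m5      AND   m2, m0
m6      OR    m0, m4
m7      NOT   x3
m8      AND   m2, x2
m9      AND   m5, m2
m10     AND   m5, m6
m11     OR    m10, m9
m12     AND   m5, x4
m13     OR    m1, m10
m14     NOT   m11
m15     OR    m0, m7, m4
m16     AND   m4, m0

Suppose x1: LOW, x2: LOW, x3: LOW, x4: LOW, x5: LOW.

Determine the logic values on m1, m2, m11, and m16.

m1 = LOW  m2 = LOW  m11 = LOW  m16 = LOW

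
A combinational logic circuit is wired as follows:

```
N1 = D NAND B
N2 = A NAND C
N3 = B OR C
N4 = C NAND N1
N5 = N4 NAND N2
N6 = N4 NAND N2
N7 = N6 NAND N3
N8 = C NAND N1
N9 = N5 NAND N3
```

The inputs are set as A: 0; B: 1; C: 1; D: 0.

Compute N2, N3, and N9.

N2 = 1; N3 = 1; N9 = 0

N1 = D NAND B = 0 NAND 1 = 1
N2 = A NAND C = 0 NAND 1 = 1
N3 = B OR C = 1 OR 1 = 1
N4 = C NAND N1 = 1 NAND 1 = 0
N5 = N4 NAND N2 = 0 NAND 1 = 1
N9 = N5 NAND N3 = 1 NAND 1 = 0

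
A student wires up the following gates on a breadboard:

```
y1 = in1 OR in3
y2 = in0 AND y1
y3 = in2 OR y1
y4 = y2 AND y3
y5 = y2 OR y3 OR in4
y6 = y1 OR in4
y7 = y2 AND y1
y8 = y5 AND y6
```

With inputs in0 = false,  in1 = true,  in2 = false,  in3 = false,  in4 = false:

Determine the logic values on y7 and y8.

y7 = false, y8 = true

y1 = in1 OR in3 = true OR false = true
y2 = in0 AND y1 = false AND true = false
y3 = in2 OR y1 = false OR true = true
y5 = y2 OR y3 OR in4 = false OR true OR false = true
y6 = y1 OR in4 = true OR false = true
y7 = y2 AND y1 = false AND true = false
y8 = y5 AND y6 = true AND true = true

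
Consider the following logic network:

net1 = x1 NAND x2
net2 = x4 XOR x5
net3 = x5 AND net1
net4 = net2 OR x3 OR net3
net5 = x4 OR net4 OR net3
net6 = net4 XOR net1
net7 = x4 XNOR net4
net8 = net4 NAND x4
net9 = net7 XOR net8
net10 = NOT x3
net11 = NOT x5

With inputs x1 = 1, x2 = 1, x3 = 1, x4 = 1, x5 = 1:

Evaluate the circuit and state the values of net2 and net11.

net2 = 0; net11 = 0

net2 = x4 XOR x5 = 1 XOR 1 = 0
net11 = NOT x5 = NOT 1 = 0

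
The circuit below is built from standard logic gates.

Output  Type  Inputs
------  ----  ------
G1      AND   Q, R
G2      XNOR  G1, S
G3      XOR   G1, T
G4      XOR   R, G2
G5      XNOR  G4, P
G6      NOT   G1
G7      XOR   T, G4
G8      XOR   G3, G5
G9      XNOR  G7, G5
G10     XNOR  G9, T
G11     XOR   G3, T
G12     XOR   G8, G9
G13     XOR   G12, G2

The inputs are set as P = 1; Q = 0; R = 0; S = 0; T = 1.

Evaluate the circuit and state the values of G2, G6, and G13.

G2 = 1, G6 = 1, G13 = 1

G1 = Q AND R = 0 AND 0 = 0
G2 = G1 XNOR S = 0 XNOR 0 = 1
G3 = G1 XOR T = 0 XOR 1 = 1
G4 = R XOR G2 = 0 XOR 1 = 1
G5 = G4 XNOR P = 1 XNOR 1 = 1
G6 = NOT G1 = NOT 0 = 1
G7 = T XOR G4 = 1 XOR 1 = 0
G8 = G3 XOR G5 = 1 XOR 1 = 0
G9 = G7 XNOR G5 = 0 XNOR 1 = 0
G12 = G8 XOR G9 = 0 XOR 0 = 0
G13 = G12 XOR G2 = 0 XOR 1 = 1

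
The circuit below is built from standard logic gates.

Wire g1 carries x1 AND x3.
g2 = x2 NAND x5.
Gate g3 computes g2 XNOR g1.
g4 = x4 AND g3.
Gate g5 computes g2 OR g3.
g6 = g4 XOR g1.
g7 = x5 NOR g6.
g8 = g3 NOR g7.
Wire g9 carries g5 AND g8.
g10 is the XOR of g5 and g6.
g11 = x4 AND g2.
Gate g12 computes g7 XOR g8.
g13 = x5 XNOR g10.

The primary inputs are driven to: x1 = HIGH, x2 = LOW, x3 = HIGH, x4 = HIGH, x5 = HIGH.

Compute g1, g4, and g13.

g1 = x1 AND x3 = HIGH AND HIGH = HIGH
g2 = x2 NAND x5 = LOW NAND HIGH = HIGH
g3 = g2 XNOR g1 = HIGH XNOR HIGH = HIGH
g4 = x4 AND g3 = HIGH AND HIGH = HIGH
g5 = g2 OR g3 = HIGH OR HIGH = HIGH
g6 = g4 XOR g1 = HIGH XOR HIGH = LOW
g10 = g5 XOR g6 = HIGH XOR LOW = HIGH
g13 = x5 XNOR g10 = HIGH XNOR HIGH = HIGH

g1 = HIGH, g4 = HIGH, g13 = HIGH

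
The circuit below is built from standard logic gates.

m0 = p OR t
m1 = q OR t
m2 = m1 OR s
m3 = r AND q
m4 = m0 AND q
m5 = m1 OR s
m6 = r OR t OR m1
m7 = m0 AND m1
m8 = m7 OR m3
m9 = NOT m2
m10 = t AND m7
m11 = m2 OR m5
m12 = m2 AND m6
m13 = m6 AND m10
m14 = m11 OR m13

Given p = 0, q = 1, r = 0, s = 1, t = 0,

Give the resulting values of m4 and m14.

m4 = 0, m14 = 1

m0 = p OR t = 0 OR 0 = 0
m1 = q OR t = 1 OR 0 = 1
m2 = m1 OR s = 1 OR 1 = 1
m4 = m0 AND q = 0 AND 1 = 0
m5 = m1 OR s = 1 OR 1 = 1
m6 = r OR t OR m1 = 0 OR 0 OR 1 = 1
m7 = m0 AND m1 = 0 AND 1 = 0
m10 = t AND m7 = 0 AND 0 = 0
m11 = m2 OR m5 = 1 OR 1 = 1
m13 = m6 AND m10 = 1 AND 0 = 0
m14 = m11 OR m13 = 1 OR 0 = 1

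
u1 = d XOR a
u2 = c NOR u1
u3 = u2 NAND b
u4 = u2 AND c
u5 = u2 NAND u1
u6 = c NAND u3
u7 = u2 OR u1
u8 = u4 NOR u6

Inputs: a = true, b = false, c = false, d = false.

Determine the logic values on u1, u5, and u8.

u1 = d XOR a = false XOR true = true
u2 = c NOR u1 = false NOR true = false
u3 = u2 NAND b = false NAND false = true
u4 = u2 AND c = false AND false = false
u5 = u2 NAND u1 = false NAND true = true
u6 = c NAND u3 = false NAND true = true
u8 = u4 NOR u6 = false NOR true = false

u1 = true, u5 = true, u8 = false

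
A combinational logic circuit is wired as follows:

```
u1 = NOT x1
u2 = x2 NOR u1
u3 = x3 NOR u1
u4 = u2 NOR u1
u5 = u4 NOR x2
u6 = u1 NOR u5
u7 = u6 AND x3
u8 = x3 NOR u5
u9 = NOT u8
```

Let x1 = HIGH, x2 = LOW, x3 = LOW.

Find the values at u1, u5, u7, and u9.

u1 = LOW; u5 = HIGH; u7 = LOW; u9 = HIGH

u1 = NOT x1 = NOT HIGH = LOW
u2 = x2 NOR u1 = LOW NOR LOW = HIGH
u4 = u2 NOR u1 = HIGH NOR LOW = LOW
u5 = u4 NOR x2 = LOW NOR LOW = HIGH
u6 = u1 NOR u5 = LOW NOR HIGH = LOW
u7 = u6 AND x3 = LOW AND LOW = LOW
u8 = x3 NOR u5 = LOW NOR HIGH = LOW
u9 = NOT u8 = NOT LOW = HIGH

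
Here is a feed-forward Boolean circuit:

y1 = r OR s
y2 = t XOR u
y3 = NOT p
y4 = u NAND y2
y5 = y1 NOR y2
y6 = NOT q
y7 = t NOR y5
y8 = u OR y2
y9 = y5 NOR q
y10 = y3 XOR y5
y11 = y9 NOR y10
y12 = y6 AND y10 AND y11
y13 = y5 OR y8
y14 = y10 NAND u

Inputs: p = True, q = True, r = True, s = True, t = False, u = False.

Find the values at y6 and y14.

y6 = False  y14 = True

y1 = r OR s = True OR True = True
y2 = t XOR u = False XOR False = False
y3 = NOT p = NOT True = False
y5 = y1 NOR y2 = True NOR False = False
y6 = NOT q = NOT True = False
y10 = y3 XOR y5 = False XOR False = False
y14 = y10 NAND u = False NAND False = True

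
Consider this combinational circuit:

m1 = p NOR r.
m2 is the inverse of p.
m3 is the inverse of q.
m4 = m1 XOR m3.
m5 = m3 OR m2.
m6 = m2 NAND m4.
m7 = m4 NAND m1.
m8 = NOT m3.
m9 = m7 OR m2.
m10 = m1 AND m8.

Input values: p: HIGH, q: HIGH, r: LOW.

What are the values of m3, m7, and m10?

m3 = LOW  m7 = HIGH  m10 = LOW

m1 = p NOR r = HIGH NOR LOW = LOW
m3 = NOT q = NOT HIGH = LOW
m4 = m1 XOR m3 = LOW XOR LOW = LOW
m7 = m4 NAND m1 = LOW NAND LOW = HIGH
m8 = NOT m3 = NOT LOW = HIGH
m10 = m1 AND m8 = LOW AND HIGH = LOW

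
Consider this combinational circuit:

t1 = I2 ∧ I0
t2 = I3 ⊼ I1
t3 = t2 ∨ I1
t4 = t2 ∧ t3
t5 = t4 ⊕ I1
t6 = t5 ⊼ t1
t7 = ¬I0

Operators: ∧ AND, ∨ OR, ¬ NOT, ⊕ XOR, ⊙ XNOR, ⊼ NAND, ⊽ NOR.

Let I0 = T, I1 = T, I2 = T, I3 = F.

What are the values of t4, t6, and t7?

t4 = T  t6 = T  t7 = F

t1 = I2 AND I0 = T AND T = T
t2 = I3 NAND I1 = F NAND T = T
t3 = t2 OR I1 = T OR T = T
t4 = t2 AND t3 = T AND T = T
t5 = t4 XOR I1 = T XOR T = F
t6 = t5 NAND t1 = F NAND T = T
t7 = NOT I0 = NOT T = F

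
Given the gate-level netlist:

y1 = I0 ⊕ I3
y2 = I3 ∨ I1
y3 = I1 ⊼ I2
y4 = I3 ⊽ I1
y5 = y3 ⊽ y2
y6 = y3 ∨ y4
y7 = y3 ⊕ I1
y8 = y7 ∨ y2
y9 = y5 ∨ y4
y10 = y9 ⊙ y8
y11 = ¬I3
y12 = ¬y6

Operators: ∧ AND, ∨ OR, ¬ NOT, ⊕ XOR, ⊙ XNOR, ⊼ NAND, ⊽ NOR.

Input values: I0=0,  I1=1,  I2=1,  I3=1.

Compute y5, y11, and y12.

y5 = 0; y11 = 0; y12 = 1

y2 = I3 OR I1 = 1 OR 1 = 1
y3 = I1 NAND I2 = 1 NAND 1 = 0
y4 = I3 NOR I1 = 1 NOR 1 = 0
y5 = y3 NOR y2 = 0 NOR 1 = 0
y6 = y3 OR y4 = 0 OR 0 = 0
y11 = NOT I3 = NOT 1 = 0
y12 = NOT y6 = NOT 0 = 1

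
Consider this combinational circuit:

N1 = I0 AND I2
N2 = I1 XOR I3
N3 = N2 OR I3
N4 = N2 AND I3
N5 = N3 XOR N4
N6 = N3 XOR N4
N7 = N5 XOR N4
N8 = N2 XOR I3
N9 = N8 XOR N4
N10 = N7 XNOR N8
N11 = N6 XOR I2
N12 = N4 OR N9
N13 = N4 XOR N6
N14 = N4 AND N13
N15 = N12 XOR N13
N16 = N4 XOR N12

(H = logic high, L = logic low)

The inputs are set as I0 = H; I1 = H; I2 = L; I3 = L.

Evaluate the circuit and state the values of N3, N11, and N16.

N2 = I1 XOR I3 = H XOR L = H
N3 = N2 OR I3 = H OR L = H
N4 = N2 AND I3 = H AND L = L
N6 = N3 XOR N4 = H XOR L = H
N8 = N2 XOR I3 = H XOR L = H
N9 = N8 XOR N4 = H XOR L = H
N11 = N6 XOR I2 = H XOR L = H
N12 = N4 OR N9 = L OR H = H
N16 = N4 XOR N12 = L XOR H = H

N3 = H; N11 = H; N16 = H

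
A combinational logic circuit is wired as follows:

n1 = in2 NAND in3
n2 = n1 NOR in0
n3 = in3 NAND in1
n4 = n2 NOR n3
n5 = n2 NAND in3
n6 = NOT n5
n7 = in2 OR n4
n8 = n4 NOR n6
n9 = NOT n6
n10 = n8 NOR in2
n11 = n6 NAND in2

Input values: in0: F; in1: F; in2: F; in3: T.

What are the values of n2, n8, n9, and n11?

n1 = in2 NAND in3 = F NAND T = T
n2 = n1 NOR in0 = T NOR F = F
n3 = in3 NAND in1 = T NAND F = T
n4 = n2 NOR n3 = F NOR T = F
n5 = n2 NAND in3 = F NAND T = T
n6 = NOT n5 = NOT T = F
n8 = n4 NOR n6 = F NOR F = T
n9 = NOT n6 = NOT F = T
n11 = n6 NAND in2 = F NAND F = T

n2 = F, n8 = T, n9 = T, n11 = T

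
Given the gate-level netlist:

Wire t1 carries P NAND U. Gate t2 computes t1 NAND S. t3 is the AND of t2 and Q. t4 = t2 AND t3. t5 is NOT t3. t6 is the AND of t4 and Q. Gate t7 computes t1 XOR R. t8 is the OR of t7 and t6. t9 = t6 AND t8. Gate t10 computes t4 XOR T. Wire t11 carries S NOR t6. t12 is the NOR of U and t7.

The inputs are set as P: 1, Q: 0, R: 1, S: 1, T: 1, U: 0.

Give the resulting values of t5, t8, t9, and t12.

t5 = 1; t8 = 0; t9 = 0; t12 = 1

t1 = P NAND U = 1 NAND 0 = 1
t2 = t1 NAND S = 1 NAND 1 = 0
t3 = t2 AND Q = 0 AND 0 = 0
t4 = t2 AND t3 = 0 AND 0 = 0
t5 = NOT t3 = NOT 0 = 1
t6 = t4 AND Q = 0 AND 0 = 0
t7 = t1 XOR R = 1 XOR 1 = 0
t8 = t7 OR t6 = 0 OR 0 = 0
t9 = t6 AND t8 = 0 AND 0 = 0
t12 = U NOR t7 = 0 NOR 0 = 1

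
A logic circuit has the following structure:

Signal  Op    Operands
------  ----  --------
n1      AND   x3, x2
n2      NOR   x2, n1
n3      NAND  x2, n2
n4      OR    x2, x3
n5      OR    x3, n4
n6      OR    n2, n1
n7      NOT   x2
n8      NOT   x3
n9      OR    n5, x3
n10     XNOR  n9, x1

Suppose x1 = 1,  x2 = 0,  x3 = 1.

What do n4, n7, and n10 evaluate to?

n4 = 1; n7 = 1; n10 = 1

n4 = x2 OR x3 = 0 OR 1 = 1
n5 = x3 OR n4 = 1 OR 1 = 1
n7 = NOT x2 = NOT 0 = 1
n9 = n5 OR x3 = 1 OR 1 = 1
n10 = n9 XNOR x1 = 1 XNOR 1 = 1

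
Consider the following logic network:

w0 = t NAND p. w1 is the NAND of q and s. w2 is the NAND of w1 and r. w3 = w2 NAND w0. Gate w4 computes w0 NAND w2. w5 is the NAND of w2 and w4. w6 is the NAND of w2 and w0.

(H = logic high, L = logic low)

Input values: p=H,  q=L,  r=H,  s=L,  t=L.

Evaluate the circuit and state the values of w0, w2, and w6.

w0 = t NAND p = L NAND H = H
w1 = q NAND s = L NAND L = H
w2 = w1 NAND r = H NAND H = L
w6 = w2 NAND w0 = L NAND H = H

w0 = H  w2 = L  w6 = H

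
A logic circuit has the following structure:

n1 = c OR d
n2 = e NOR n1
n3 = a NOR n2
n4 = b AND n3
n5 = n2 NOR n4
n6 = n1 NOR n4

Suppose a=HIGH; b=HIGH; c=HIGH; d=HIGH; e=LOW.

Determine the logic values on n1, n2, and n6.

n1 = c OR d = HIGH OR HIGH = HIGH
n2 = e NOR n1 = LOW NOR HIGH = LOW
n3 = a NOR n2 = HIGH NOR LOW = LOW
n4 = b AND n3 = HIGH AND LOW = LOW
n6 = n1 NOR n4 = HIGH NOR LOW = LOW

n1 = HIGH; n2 = LOW; n6 = LOW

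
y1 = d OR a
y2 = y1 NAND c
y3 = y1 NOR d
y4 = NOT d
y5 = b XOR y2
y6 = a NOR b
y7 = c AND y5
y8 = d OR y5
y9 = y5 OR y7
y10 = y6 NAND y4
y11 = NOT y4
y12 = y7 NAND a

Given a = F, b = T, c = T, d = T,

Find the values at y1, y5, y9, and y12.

y1 = T, y5 = T, y9 = T, y12 = T

y1 = d OR a = T OR F = T
y2 = y1 NAND c = T NAND T = F
y5 = b XOR y2 = T XOR F = T
y7 = c AND y5 = T AND T = T
y9 = y5 OR y7 = T OR T = T
y12 = y7 NAND a = T NAND F = T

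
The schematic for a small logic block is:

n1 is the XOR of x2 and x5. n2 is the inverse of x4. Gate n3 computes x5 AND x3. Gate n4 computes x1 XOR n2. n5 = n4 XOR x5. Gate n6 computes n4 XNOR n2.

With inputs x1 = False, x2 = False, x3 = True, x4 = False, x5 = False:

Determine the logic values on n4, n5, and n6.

n2 = NOT x4 = NOT False = True
n4 = x1 XOR n2 = False XOR True = True
n5 = n4 XOR x5 = True XOR False = True
n6 = n4 XNOR n2 = True XNOR True = True

n4 = True; n5 = True; n6 = True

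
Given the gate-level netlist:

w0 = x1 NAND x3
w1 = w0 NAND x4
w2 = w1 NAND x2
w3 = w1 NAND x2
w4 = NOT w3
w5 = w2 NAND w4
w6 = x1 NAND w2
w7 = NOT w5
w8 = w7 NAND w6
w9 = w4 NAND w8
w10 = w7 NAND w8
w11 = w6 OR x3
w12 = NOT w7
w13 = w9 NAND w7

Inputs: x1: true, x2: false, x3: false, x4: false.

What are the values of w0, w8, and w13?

w0 = true, w8 = true, w13 = true

w0 = x1 NAND x3 = true NAND false = true
w1 = w0 NAND x4 = true NAND false = true
w2 = w1 NAND x2 = true NAND false = true
w3 = w1 NAND x2 = true NAND false = true
w4 = NOT w3 = NOT true = false
w5 = w2 NAND w4 = true NAND false = true
w6 = x1 NAND w2 = true NAND true = false
w7 = NOT w5 = NOT true = false
w8 = w7 NAND w6 = false NAND false = true
w9 = w4 NAND w8 = false NAND true = true
w13 = w9 NAND w7 = true NAND false = true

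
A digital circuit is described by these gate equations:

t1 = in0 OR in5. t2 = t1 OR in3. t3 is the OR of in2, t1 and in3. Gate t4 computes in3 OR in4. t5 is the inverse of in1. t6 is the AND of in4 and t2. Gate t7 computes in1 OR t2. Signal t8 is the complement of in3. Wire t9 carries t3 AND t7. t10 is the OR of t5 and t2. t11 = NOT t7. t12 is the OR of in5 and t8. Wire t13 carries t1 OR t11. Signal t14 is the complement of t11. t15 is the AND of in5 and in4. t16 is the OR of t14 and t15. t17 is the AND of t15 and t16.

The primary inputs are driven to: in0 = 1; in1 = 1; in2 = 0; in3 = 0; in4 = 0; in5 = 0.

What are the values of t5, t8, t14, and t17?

t1 = in0 OR in5 = 1 OR 0 = 1
t2 = t1 OR in3 = 1 OR 0 = 1
t5 = NOT in1 = NOT 1 = 0
t7 = in1 OR t2 = 1 OR 1 = 1
t8 = NOT in3 = NOT 0 = 1
t11 = NOT t7 = NOT 1 = 0
t14 = NOT t11 = NOT 0 = 1
t15 = in5 AND in4 = 0 AND 0 = 0
t16 = t14 OR t15 = 1 OR 0 = 1
t17 = t15 AND t16 = 0 AND 1 = 0

t5 = 0, t8 = 1, t14 = 1, t17 = 0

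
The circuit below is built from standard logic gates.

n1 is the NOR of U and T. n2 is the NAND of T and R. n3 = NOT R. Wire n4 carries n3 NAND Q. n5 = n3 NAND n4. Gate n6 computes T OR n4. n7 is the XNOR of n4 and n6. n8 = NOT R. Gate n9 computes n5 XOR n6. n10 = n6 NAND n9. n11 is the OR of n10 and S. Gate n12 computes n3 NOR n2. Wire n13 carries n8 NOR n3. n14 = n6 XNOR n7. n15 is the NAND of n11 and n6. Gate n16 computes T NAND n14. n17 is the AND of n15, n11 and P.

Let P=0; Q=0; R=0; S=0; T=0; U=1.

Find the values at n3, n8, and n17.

n3 = 1; n8 = 1; n17 = 0

n3 = NOT R = NOT 0 = 1
n4 = n3 NAND Q = 1 NAND 0 = 1
n5 = n3 NAND n4 = 1 NAND 1 = 0
n6 = T OR n4 = 0 OR 1 = 1
n8 = NOT R = NOT 0 = 1
n9 = n5 XOR n6 = 0 XOR 1 = 1
n10 = n6 NAND n9 = 1 NAND 1 = 0
n11 = n10 OR S = 0 OR 0 = 0
n15 = n11 NAND n6 = 0 NAND 1 = 1
n17 = n15 AND n11 AND P = 1 AND 0 AND 0 = 0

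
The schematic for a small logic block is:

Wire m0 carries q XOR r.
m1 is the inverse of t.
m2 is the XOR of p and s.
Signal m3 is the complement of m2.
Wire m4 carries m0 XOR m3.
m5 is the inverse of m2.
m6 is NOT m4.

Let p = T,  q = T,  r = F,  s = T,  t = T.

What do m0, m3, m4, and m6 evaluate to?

m0 = q XOR r = T XOR F = T
m2 = p XOR s = T XOR T = F
m3 = NOT m2 = NOT F = T
m4 = m0 XOR m3 = T XOR T = F
m6 = NOT m4 = NOT F = T

m0 = T, m3 = T, m4 = F, m6 = T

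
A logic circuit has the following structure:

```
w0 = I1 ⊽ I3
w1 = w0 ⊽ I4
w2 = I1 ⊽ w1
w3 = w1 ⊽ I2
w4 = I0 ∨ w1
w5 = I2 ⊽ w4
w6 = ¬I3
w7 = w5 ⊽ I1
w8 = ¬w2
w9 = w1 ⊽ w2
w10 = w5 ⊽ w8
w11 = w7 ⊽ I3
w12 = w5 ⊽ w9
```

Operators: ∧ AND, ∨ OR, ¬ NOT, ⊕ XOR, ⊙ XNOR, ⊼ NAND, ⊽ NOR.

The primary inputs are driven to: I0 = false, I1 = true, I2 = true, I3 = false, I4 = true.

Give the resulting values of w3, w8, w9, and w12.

w3 = false, w8 = true, w9 = true, w12 = false

w0 = I1 NOR I3 = true NOR false = false
w1 = w0 NOR I4 = false NOR true = false
w2 = I1 NOR w1 = true NOR false = false
w3 = w1 NOR I2 = false NOR true = false
w4 = I0 OR w1 = false OR false = false
w5 = I2 NOR w4 = true NOR false = false
w8 = NOT w2 = NOT false = true
w9 = w1 NOR w2 = false NOR false = true
w12 = w5 NOR w9 = false NOR true = false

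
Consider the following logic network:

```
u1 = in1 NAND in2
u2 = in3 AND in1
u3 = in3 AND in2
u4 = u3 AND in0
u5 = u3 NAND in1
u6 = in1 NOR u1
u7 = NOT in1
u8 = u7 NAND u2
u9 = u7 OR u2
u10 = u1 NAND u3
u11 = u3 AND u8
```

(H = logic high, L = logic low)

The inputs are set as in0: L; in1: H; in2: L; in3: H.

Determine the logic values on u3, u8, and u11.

u2 = in3 AND in1 = H AND H = H
u3 = in3 AND in2 = H AND L = L
u7 = NOT in1 = NOT H = L
u8 = u7 NAND u2 = L NAND H = H
u11 = u3 AND u8 = L AND H = L

u3 = L  u8 = H  u11 = L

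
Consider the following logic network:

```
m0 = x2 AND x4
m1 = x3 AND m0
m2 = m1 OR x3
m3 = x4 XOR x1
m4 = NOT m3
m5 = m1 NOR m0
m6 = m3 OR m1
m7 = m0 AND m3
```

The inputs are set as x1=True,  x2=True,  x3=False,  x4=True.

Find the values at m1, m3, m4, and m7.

m0 = x2 AND x4 = True AND True = True
m1 = x3 AND m0 = False AND True = False
m3 = x4 XOR x1 = True XOR True = False
m4 = NOT m3 = NOT False = True
m7 = m0 AND m3 = True AND False = False

m1 = False; m3 = False; m4 = True; m7 = False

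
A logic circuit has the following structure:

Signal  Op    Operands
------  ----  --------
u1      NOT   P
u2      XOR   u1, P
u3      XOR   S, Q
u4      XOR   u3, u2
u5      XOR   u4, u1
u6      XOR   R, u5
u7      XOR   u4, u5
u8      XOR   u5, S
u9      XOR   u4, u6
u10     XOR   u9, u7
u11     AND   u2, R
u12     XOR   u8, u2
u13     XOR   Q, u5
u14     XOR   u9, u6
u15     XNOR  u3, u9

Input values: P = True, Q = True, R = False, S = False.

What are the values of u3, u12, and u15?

u1 = NOT P = NOT True = False
u2 = u1 XOR P = False XOR True = True
u3 = S XOR Q = False XOR True = True
u4 = u3 XOR u2 = True XOR True = False
u5 = u4 XOR u1 = False XOR False = False
u6 = R XOR u5 = False XOR False = False
u8 = u5 XOR S = False XOR False = False
u9 = u4 XOR u6 = False XOR False = False
u12 = u8 XOR u2 = False XOR True = True
u15 = u3 XNOR u9 = True XNOR False = False

u3 = True, u12 = True, u15 = False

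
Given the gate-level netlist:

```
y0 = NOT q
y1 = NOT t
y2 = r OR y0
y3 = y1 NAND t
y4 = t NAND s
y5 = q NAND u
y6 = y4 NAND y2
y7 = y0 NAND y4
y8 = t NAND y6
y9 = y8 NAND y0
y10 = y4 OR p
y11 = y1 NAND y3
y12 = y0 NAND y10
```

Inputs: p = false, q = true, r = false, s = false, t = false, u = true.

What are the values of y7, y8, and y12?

y7 = true, y8 = true, y12 = true

y0 = NOT q = NOT true = false
y2 = r OR y0 = false OR false = false
y4 = t NAND s = false NAND false = true
y6 = y4 NAND y2 = true NAND false = true
y7 = y0 NAND y4 = false NAND true = true
y8 = t NAND y6 = false NAND true = true
y10 = y4 OR p = true OR false = true
y12 = y0 NAND y10 = false NAND true = true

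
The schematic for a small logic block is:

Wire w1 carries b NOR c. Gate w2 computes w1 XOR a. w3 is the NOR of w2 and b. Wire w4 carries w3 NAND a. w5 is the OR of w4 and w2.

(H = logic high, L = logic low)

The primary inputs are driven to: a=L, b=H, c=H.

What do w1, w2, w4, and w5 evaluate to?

w1 = L, w2 = L, w4 = H, w5 = H

w1 = b NOR c = H NOR H = L
w2 = w1 XOR a = L XOR L = L
w3 = w2 NOR b = L NOR H = L
w4 = w3 NAND a = L NAND L = H
w5 = w4 OR w2 = H OR L = H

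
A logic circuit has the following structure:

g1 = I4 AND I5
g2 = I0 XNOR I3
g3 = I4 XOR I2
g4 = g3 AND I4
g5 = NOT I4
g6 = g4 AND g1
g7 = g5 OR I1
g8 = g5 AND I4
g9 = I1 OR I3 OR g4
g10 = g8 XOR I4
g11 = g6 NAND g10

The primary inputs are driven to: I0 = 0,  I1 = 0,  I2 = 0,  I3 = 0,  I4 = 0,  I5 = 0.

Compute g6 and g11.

g6 = 0  g11 = 1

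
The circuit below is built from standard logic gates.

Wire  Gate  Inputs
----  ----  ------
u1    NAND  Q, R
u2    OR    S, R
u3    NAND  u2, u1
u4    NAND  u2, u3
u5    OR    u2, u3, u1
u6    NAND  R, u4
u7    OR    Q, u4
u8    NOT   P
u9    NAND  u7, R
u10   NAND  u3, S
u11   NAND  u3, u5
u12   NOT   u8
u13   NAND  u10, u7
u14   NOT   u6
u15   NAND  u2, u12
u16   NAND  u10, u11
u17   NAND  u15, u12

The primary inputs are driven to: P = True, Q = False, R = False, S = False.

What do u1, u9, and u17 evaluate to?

u1 = Q NAND R = False NAND False = True
u2 = S OR R = False OR False = False
u3 = u2 NAND u1 = False NAND True = True
u4 = u2 NAND u3 = False NAND True = True
u7 = Q OR u4 = False OR True = True
u8 = NOT P = NOT True = False
u9 = u7 NAND R = True NAND False = True
u12 = NOT u8 = NOT False = True
u15 = u2 NAND u12 = False NAND True = True
u17 = u15 NAND u12 = True NAND True = False

u1 = True  u9 = True  u17 = False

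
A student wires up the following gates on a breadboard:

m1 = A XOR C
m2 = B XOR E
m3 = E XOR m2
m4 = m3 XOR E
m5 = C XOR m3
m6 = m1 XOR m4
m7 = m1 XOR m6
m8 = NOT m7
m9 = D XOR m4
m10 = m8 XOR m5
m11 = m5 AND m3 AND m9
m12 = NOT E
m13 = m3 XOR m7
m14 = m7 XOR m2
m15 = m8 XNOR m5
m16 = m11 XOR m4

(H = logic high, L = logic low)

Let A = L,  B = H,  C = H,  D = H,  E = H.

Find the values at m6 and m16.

m6 = H, m16 = L

m1 = A XOR C = L XOR H = H
m2 = B XOR E = H XOR H = L
m3 = E XOR m2 = H XOR L = H
m4 = m3 XOR E = H XOR H = L
m5 = C XOR m3 = H XOR H = L
m6 = m1 XOR m4 = H XOR L = H
m9 = D XOR m4 = H XOR L = H
m11 = m5 AND m3 AND m9 = L AND H AND H = L
m16 = m11 XOR m4 = L XOR L = L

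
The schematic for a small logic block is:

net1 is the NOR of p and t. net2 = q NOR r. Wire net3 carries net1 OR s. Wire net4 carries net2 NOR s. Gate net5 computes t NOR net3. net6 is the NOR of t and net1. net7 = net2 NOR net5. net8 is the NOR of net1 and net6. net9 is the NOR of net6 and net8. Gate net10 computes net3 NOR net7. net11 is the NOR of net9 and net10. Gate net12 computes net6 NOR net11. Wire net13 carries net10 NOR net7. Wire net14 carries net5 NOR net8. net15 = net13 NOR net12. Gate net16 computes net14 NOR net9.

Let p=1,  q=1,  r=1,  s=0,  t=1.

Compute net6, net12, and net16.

net6 = 0, net12 = 0, net16 = 1

net1 = p NOR t = 1 NOR 1 = 0
net2 = q NOR r = 1 NOR 1 = 0
net3 = net1 OR s = 0 OR 0 = 0
net5 = t NOR net3 = 1 NOR 0 = 0
net6 = t NOR net1 = 1 NOR 0 = 0
net7 = net2 NOR net5 = 0 NOR 0 = 1
net8 = net1 NOR net6 = 0 NOR 0 = 1
net9 = net6 NOR net8 = 0 NOR 1 = 0
net10 = net3 NOR net7 = 0 NOR 1 = 0
net11 = net9 NOR net10 = 0 NOR 0 = 1
net12 = net6 NOR net11 = 0 NOR 1 = 0
net14 = net5 NOR net8 = 0 NOR 1 = 0
net16 = net14 NOR net9 = 0 NOR 0 = 1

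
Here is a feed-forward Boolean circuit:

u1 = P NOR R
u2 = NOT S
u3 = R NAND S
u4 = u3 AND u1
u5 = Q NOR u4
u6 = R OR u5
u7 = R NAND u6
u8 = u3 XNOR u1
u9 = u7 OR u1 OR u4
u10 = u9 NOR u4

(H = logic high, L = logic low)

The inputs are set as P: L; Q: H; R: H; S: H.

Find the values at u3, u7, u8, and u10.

u3 = L; u7 = L; u8 = H; u10 = H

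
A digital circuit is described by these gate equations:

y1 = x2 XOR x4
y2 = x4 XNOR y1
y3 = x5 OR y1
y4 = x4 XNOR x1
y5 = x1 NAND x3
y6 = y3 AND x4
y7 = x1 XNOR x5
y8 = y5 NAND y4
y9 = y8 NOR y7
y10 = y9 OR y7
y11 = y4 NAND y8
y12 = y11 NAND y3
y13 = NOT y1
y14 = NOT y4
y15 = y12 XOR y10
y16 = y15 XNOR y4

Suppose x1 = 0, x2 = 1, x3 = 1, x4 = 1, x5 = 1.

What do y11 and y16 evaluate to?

y11 = 1; y16 = 1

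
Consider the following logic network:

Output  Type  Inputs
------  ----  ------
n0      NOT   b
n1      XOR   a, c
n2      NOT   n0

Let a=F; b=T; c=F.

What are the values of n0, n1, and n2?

n0 = NOT b = NOT T = F
n1 = a XOR c = F XOR F = F
n2 = NOT n0 = NOT F = T

n0 = F  n1 = F  n2 = T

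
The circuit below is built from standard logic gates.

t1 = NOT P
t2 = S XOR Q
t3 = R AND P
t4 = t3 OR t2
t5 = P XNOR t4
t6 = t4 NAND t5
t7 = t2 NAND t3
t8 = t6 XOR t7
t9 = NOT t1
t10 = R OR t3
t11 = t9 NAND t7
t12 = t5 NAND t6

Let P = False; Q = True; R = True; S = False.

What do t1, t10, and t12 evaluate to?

t1 = NOT P = NOT False = True
t2 = S XOR Q = False XOR True = True
t3 = R AND P = True AND False = False
t4 = t3 OR t2 = False OR True = True
t5 = P XNOR t4 = False XNOR True = False
t6 = t4 NAND t5 = True NAND False = True
t10 = R OR t3 = True OR False = True
t12 = t5 NAND t6 = False NAND True = True

t1 = True  t10 = True  t12 = True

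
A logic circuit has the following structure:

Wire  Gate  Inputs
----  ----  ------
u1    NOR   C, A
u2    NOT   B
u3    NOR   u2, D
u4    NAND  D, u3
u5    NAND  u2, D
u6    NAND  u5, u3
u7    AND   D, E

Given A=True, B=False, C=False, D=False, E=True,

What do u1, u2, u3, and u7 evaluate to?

u1 = C NOR A = False NOR True = False
u2 = NOT B = NOT False = True
u3 = u2 NOR D = True NOR False = False
u7 = D AND E = False AND True = False

u1 = False, u2 = True, u3 = False, u7 = False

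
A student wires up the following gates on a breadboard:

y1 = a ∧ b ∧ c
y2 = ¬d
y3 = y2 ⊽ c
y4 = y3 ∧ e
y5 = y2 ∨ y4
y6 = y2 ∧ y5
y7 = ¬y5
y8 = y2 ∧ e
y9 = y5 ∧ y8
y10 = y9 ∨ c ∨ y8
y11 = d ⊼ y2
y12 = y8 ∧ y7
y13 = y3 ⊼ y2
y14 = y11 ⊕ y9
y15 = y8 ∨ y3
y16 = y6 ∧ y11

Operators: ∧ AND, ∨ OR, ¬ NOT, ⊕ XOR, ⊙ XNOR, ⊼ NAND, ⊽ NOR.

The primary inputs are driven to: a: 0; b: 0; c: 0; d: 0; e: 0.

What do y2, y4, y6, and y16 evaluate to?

y2 = 1  y4 = 0  y6 = 1  y16 = 1

y2 = NOT d = NOT 0 = 1
y3 = y2 NOR c = 1 NOR 0 = 0
y4 = y3 AND e = 0 AND 0 = 0
y5 = y2 OR y4 = 1 OR 0 = 1
y6 = y2 AND y5 = 1 AND 1 = 1
y11 = d NAND y2 = 0 NAND 1 = 1
y16 = y6 AND y11 = 1 AND 1 = 1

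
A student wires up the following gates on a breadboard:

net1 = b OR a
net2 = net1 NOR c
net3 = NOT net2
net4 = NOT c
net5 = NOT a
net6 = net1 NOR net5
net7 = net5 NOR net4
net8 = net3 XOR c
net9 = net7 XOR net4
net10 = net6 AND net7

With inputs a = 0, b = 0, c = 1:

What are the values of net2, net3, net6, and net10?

net1 = b OR a = 0 OR 0 = 0
net2 = net1 NOR c = 0 NOR 1 = 0
net3 = NOT net2 = NOT 0 = 1
net4 = NOT c = NOT 1 = 0
net5 = NOT a = NOT 0 = 1
net6 = net1 NOR net5 = 0 NOR 1 = 0
net7 = net5 NOR net4 = 1 NOR 0 = 0
net10 = net6 AND net7 = 0 AND 0 = 0

net2 = 0; net3 = 1; net6 = 0; net10 = 0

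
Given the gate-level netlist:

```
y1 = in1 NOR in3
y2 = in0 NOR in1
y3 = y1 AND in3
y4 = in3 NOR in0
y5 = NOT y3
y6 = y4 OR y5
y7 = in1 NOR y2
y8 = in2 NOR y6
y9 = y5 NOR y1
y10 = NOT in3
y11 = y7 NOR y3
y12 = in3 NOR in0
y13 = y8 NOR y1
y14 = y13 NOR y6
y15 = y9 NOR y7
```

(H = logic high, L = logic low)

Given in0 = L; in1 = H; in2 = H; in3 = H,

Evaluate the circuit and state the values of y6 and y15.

y1 = in1 NOR in3 = H NOR H = L
y2 = in0 NOR in1 = L NOR H = L
y3 = y1 AND in3 = L AND H = L
y4 = in3 NOR in0 = H NOR L = L
y5 = NOT y3 = NOT L = H
y6 = y4 OR y5 = L OR H = H
y7 = in1 NOR y2 = H NOR L = L
y9 = y5 NOR y1 = H NOR L = L
y15 = y9 NOR y7 = L NOR L = H

y6 = H, y15 = H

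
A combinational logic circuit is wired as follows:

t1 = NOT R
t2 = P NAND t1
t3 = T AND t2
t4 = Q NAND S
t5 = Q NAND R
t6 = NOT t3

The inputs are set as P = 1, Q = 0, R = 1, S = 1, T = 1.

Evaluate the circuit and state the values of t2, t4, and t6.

t2 = 1, t4 = 1, t6 = 0

t1 = NOT R = NOT 1 = 0
t2 = P NAND t1 = 1 NAND 0 = 1
t3 = T AND t2 = 1 AND 1 = 1
t4 = Q NAND S = 0 NAND 1 = 1
t6 = NOT t3 = NOT 1 = 0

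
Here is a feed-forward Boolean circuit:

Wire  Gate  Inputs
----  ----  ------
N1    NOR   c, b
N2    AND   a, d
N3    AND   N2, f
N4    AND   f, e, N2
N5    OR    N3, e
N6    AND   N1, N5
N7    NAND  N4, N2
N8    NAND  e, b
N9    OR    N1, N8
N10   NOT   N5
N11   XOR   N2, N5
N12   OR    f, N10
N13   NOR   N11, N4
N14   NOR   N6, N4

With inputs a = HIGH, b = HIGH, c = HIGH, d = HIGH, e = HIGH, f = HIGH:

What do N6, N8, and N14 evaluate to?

N1 = c NOR b = HIGH NOR HIGH = LOW
N2 = a AND d = HIGH AND HIGH = HIGH
N3 = N2 AND f = HIGH AND HIGH = HIGH
N4 = f AND e AND N2 = HIGH AND HIGH AND HIGH = HIGH
N5 = N3 OR e = HIGH OR HIGH = HIGH
N6 = N1 AND N5 = LOW AND HIGH = LOW
N8 = e NAND b = HIGH NAND HIGH = LOW
N14 = N6 NOR N4 = LOW NOR HIGH = LOW

N6 = LOW; N8 = LOW; N14 = LOW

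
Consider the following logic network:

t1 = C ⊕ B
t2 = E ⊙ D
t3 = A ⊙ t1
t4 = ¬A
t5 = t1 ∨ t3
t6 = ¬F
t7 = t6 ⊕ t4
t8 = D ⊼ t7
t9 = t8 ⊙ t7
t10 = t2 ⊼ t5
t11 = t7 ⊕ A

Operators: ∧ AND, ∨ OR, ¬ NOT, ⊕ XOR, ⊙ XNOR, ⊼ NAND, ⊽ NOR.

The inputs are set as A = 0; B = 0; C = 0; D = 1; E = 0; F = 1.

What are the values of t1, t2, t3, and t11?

t1 = 0, t2 = 0, t3 = 1, t11 = 1

t1 = C XOR B = 0 XOR 0 = 0
t2 = E XNOR D = 0 XNOR 1 = 0
t3 = A XNOR t1 = 0 XNOR 0 = 1
t4 = NOT A = NOT 0 = 1
t6 = NOT F = NOT 1 = 0
t7 = t6 XOR t4 = 0 XOR 1 = 1
t11 = t7 XOR A = 1 XOR 0 = 1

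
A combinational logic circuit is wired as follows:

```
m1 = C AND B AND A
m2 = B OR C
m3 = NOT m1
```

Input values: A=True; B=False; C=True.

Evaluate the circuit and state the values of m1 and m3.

m1 = False; m3 = True

m1 = C AND B AND A = True AND False AND True = False
m3 = NOT m1 = NOT False = True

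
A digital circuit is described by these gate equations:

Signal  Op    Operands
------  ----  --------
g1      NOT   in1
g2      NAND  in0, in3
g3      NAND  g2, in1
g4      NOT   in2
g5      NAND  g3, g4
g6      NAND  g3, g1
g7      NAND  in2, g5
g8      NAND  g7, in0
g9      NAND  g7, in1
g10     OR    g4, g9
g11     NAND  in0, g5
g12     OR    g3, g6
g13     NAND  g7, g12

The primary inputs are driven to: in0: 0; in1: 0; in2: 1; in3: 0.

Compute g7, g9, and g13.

g7 = 0, g9 = 1, g13 = 1

g1 = NOT in1 = NOT 0 = 1
g2 = in0 NAND in3 = 0 NAND 0 = 1
g3 = g2 NAND in1 = 1 NAND 0 = 1
g4 = NOT in2 = NOT 1 = 0
g5 = g3 NAND g4 = 1 NAND 0 = 1
g6 = g3 NAND g1 = 1 NAND 1 = 0
g7 = in2 NAND g5 = 1 NAND 1 = 0
g9 = g7 NAND in1 = 0 NAND 0 = 1
g12 = g3 OR g6 = 1 OR 0 = 1
g13 = g7 NAND g12 = 0 NAND 1 = 1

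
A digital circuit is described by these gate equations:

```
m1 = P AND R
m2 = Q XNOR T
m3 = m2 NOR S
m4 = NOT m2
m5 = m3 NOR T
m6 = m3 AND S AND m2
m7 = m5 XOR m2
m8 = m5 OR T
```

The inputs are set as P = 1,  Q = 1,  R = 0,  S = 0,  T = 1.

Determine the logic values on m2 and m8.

m2 = 1, m8 = 1

m2 = Q XNOR T = 1 XNOR 1 = 1
m3 = m2 NOR S = 1 NOR 0 = 0
m5 = m3 NOR T = 0 NOR 1 = 0
m8 = m5 OR T = 0 OR 1 = 1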